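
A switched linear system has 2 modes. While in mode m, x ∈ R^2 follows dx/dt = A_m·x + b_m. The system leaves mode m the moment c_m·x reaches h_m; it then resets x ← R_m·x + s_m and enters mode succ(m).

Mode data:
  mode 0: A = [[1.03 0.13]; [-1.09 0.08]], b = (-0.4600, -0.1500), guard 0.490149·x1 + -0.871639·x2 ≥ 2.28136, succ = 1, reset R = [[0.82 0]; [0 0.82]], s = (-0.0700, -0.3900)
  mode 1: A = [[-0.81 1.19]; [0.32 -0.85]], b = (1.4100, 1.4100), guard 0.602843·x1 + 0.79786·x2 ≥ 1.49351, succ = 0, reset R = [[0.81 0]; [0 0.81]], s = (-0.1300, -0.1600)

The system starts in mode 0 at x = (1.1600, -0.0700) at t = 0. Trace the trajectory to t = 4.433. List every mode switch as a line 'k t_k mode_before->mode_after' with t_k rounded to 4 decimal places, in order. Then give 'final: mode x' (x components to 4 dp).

1 0.7829 0->1
2 1.9147 1->0
3 2.8554 0->1
4 3.8867 1->0
final: 0 1.7311 -0.5734

Mode 0: guard c·x = 2.2814 hit at Δt = 0.7829 (t = 0.7829), x⁻ = (1.9446, -1.5238) → reset → x⁺ = (1.5245, -1.6395), jump to mode 1
Mode 1: guard c·x = 1.4935 hit at Δt = 1.1318 (t = 1.9147), x⁻ = (1.5493, 0.7013) → reset → x⁺ = (1.1249, 0.4080), jump to mode 0
Mode 0: guard c·x = 2.2814 hit at Δt = 0.9407 (t = 2.8554), x⁻ = (2.1825, -1.3900) → reset → x⁺ = (1.7196, -1.5298), jump to mode 1
Mode 1: guard c·x = 1.4935 hit at Δt = 1.0313 (t = 3.8867), x⁻ = (1.6172, 0.6500) → reset → x⁺ = (1.1799, 0.3665), jump to mode 0
Mode 0: flow for 0.5463 to horizon, guard not reached → x = (1.7311, -0.5734)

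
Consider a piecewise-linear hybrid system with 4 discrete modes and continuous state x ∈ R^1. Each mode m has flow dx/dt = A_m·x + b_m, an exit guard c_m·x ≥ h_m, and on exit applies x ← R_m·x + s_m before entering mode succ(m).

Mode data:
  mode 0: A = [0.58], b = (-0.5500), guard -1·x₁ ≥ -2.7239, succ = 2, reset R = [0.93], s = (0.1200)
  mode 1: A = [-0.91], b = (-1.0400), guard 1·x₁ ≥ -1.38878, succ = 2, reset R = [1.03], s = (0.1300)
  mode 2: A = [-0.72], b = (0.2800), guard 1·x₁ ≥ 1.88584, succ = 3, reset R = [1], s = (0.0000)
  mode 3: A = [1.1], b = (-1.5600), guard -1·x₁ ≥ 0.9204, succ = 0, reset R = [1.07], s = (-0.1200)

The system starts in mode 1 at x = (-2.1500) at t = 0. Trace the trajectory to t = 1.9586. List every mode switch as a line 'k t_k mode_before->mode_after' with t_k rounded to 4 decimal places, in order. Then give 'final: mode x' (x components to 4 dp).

Mode 1: guard c·x = -1.3888 hit at Δt = 1.5493 (t = 1.5493), x⁻ = (-1.3888) → reset → x⁺ = (-1.3004), jump to mode 2
Mode 2: flow for 0.4093 to horizon, guard not reached → x = (-0.8692)

1 1.5493 1->2
final: 2 -0.8692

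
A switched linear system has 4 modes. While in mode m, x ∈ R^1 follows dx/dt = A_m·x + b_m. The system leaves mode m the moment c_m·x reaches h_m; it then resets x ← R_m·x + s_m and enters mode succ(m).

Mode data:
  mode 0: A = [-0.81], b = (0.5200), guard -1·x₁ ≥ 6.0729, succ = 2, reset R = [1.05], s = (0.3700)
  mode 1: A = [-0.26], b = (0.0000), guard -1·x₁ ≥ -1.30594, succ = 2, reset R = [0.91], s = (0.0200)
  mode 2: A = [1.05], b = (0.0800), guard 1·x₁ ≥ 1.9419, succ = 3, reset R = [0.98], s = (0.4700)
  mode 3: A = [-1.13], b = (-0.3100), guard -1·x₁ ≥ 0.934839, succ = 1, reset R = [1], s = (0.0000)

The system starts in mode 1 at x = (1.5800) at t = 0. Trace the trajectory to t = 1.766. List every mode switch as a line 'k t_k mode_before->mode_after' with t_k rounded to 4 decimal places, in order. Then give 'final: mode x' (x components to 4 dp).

1 0.7327 1->2
2 1.1629 2->3
final: 3 1.0649

Mode 1: guard c·x = -1.3059 hit at Δt = 0.7327 (t = 0.7327), x⁻ = (1.3059) → reset → x⁺ = (1.2084), jump to mode 2
Mode 2: guard c·x = 1.9419 hit at Δt = 0.4302 (t = 1.1629), x⁻ = (1.9419) → reset → x⁺ = (2.3731), jump to mode 3
Mode 3: flow for 0.6031 to horizon, guard not reached → x = (1.0649)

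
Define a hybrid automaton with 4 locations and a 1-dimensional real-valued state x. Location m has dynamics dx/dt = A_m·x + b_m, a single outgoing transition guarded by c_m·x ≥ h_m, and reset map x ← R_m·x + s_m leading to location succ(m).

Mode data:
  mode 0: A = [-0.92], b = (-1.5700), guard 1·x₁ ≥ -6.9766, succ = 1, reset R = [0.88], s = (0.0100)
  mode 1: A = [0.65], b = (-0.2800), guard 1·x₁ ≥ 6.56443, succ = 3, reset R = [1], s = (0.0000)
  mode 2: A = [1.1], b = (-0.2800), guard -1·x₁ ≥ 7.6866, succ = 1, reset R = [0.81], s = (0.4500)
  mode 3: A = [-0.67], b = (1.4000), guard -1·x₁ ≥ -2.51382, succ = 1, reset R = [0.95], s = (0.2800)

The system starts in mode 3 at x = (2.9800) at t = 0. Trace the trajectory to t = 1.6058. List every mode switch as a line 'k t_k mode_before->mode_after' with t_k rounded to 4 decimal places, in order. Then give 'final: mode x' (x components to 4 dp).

1 1.1065 3->1
final: 1 3.5259

Mode 3: guard c·x = -2.5138 hit at Δt = 1.1065 (t = 1.1065), x⁻ = (2.5138) → reset → x⁺ = (2.6681), jump to mode 1
Mode 1: flow for 0.4993 to horizon, guard not reached → x = (3.5259)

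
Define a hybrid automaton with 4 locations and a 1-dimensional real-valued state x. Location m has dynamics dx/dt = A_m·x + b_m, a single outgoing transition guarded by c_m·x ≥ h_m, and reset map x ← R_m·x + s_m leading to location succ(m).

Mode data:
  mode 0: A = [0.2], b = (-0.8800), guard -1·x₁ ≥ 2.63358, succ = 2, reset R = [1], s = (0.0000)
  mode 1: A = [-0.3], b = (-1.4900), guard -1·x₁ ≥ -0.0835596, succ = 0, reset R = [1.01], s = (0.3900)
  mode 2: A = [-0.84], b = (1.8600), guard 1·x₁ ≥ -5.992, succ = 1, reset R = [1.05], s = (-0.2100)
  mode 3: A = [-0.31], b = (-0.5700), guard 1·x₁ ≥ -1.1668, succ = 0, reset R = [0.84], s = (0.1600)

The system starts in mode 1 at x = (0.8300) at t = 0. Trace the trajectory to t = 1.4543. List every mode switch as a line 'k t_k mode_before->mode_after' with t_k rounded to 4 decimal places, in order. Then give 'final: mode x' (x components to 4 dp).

Mode 1: guard c·x = -0.0836 hit at Δt = 0.4595 (t = 0.4595), x⁻ = (0.0836) → reset → x⁺ = (0.4744), jump to mode 0
Mode 0: flow for 0.9948 to horizon, guard not reached → x = (-0.3898)

1 0.4595 1->0
final: 0 -0.3898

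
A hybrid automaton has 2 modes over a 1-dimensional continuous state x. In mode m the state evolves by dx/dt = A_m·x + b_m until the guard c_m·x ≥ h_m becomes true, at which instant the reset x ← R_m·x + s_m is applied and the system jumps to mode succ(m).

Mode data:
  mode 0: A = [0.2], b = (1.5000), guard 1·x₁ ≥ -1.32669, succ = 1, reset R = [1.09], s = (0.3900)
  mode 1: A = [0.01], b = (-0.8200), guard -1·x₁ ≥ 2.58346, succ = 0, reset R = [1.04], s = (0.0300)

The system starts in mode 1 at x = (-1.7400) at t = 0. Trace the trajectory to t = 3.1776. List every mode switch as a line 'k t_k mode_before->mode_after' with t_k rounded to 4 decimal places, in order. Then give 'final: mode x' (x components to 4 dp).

Mode 1: guard c·x = 2.5835 hit at Δt = 1.0022 (t = 1.0022), x⁻ = (-2.5835) → reset → x⁺ = (-2.6568), jump to mode 0
Mode 0: guard c·x = -1.3267 hit at Δt = 1.2133 (t = 2.2155), x⁻ = (-1.3267) → reset → x⁺ = (-1.0561), jump to mode 1
Mode 1: flow for 0.9621 to horizon, guard not reached → x = (-1.8590)

1 1.0022 1->0
2 2.2155 0->1
final: 1 -1.8590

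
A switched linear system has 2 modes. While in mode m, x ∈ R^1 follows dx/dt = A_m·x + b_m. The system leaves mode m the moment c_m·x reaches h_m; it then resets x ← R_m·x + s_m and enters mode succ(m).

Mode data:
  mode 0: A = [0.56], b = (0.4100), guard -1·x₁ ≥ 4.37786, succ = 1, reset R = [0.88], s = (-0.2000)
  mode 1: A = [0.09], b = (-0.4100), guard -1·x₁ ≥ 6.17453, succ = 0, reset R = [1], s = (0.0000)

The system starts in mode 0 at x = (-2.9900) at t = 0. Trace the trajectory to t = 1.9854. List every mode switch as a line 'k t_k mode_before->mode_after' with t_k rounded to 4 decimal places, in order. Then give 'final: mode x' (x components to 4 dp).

1 0.8556 0->1
final: 1 -4.9738

Mode 0: guard c·x = 4.3779 hit at Δt = 0.8556 (t = 0.8556), x⁻ = (-4.3779) → reset → x⁺ = (-4.0525), jump to mode 1
Mode 1: flow for 1.1298 to horizon, guard not reached → x = (-4.9738)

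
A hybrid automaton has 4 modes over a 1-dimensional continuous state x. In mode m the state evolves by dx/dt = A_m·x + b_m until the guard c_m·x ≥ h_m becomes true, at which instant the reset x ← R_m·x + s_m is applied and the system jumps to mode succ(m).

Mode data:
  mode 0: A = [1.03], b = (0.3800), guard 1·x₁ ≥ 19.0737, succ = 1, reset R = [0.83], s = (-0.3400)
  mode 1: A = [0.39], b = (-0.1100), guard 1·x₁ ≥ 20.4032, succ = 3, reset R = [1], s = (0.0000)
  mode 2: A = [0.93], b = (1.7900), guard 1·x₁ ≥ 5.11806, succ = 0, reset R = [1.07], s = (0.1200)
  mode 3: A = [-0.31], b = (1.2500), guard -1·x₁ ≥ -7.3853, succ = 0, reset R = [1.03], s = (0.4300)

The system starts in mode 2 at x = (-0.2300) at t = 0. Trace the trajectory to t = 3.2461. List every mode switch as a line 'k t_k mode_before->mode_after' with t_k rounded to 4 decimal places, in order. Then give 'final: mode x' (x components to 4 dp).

Mode 2: guard c·x = 5.1181 hit at Δt = 1.5317 (t = 1.5317), x⁻ = (5.1181) → reset → x⁺ = (5.5963), jump to mode 0
Mode 0: guard c·x = 19.0737 hit at Δt = 1.1471 (t = 2.6788), x⁻ = (19.0737) → reset → x⁺ = (15.4912), jump to mode 1
Mode 1: flow for 0.5673 to horizon, guard not reached → x = (19.2574)

1 1.5317 2->0
2 2.6788 0->1
final: 1 19.2574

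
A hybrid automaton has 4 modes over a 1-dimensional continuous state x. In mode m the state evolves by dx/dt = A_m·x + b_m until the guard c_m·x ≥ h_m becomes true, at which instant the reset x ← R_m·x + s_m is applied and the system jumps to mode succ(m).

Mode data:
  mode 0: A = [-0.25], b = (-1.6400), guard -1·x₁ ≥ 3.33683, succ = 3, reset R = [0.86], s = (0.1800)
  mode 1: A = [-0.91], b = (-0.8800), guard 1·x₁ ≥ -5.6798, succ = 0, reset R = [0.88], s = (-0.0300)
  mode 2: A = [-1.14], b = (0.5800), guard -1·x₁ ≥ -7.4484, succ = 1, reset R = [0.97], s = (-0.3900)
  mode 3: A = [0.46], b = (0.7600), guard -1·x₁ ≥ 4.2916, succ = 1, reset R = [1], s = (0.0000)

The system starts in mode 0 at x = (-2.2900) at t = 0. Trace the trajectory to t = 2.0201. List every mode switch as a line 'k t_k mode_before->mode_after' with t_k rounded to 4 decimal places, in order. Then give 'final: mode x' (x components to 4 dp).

Mode 0: guard c·x = 3.3368 hit at Δt = 1.1250 (t = 1.1250), x⁻ = (-3.3368) → reset → x⁺ = (-2.6897), jump to mode 3
Mode 3: flow for 0.8951 to horizon, guard not reached → x = (-3.2182)

1 1.1250 0->3
final: 3 -3.2182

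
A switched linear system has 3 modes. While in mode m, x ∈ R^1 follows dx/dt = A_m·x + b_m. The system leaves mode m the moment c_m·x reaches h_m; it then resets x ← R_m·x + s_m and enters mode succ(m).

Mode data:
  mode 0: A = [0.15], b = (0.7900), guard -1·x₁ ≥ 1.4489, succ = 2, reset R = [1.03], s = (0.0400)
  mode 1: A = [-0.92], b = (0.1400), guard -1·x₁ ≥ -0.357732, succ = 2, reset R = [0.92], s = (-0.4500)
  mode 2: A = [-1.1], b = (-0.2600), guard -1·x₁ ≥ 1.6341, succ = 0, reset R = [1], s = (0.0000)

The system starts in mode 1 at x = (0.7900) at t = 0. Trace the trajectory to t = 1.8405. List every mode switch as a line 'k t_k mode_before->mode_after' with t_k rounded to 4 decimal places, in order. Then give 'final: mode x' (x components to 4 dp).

Mode 1: guard c·x = -0.3577 hit at Δt = 1.2308 (t = 1.2308), x⁻ = (0.3577) → reset → x⁺ = (-0.1209), jump to mode 2
Mode 2: flow for 0.6097 to horizon, guard not reached → x = (-0.1773)

1 1.2308 1->2
final: 2 -0.1773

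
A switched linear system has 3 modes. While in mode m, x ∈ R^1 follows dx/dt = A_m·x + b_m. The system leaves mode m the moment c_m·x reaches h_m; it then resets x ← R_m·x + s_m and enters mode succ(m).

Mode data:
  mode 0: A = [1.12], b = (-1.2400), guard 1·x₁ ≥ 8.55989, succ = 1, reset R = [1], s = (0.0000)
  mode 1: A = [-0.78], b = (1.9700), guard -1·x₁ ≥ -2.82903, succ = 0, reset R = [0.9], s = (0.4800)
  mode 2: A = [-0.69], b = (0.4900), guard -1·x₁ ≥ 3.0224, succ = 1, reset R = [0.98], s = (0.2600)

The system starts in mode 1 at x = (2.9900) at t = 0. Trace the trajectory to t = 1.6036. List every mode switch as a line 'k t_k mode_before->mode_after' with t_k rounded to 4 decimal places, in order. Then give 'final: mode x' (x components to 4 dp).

1 0.5457 1->0
final: 0 7.3826

Mode 1: guard c·x = -2.8290 hit at Δt = 0.5457 (t = 0.5457), x⁻ = (2.8290) → reset → x⁺ = (3.0261), jump to mode 0
Mode 0: flow for 1.0579 to horizon, guard not reached → x = (7.3826)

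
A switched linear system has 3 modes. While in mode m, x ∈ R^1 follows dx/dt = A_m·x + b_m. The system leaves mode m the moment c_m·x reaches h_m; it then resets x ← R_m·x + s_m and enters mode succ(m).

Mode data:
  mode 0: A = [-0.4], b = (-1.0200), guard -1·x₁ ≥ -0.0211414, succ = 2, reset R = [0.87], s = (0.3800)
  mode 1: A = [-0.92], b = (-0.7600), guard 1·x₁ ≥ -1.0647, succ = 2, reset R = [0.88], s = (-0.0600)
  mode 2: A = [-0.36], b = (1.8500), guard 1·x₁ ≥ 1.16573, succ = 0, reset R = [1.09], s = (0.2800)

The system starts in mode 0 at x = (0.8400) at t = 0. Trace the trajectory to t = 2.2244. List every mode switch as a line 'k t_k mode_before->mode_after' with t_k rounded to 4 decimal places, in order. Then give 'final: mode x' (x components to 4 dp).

Mode 0: guard c·x = -0.0211 hit at Δt = 0.6912 (t = 0.6912), x⁻ = (0.0211) → reset → x⁺ = (0.3984), jump to mode 2
Mode 2: guard c·x = 1.1657 hit at Δt = 0.4905 (t = 1.1817), x⁻ = (1.1657) → reset → x⁺ = (1.5506), jump to mode 0
Mode 0: flow for 1.0427 to horizon, guard not reached → x = (0.1522)

1 0.6912 0->2
2 1.1817 2->0
final: 0 0.1522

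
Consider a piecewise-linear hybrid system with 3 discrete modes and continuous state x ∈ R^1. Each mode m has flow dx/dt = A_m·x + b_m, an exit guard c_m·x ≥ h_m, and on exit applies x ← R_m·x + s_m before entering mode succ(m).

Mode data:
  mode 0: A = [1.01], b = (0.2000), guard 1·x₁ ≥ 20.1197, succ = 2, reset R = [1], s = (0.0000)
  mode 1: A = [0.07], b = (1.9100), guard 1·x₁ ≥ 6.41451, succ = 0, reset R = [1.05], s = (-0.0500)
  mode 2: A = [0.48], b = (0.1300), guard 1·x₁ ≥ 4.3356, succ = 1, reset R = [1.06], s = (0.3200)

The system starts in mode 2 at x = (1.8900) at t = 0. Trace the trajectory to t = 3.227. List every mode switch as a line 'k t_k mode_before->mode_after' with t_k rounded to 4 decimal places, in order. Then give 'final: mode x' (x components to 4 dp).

Mode 2: guard c·x = 4.3356 hit at Δt = 1.5770 (t = 1.5770), x⁻ = (4.3356) → reset → x⁺ = (4.9157), jump to mode 1
Mode 1: guard c·x = 6.4145 hit at Δt = 0.6499 (t = 2.2269), x⁻ = (6.4145) → reset → x⁺ = (6.6852), jump to mode 0
Mode 0: flow for 1.0001 to horizon, guard not reached → x = (18.7026)

1 1.5770 2->1
2 2.2269 1->0
final: 0 18.7026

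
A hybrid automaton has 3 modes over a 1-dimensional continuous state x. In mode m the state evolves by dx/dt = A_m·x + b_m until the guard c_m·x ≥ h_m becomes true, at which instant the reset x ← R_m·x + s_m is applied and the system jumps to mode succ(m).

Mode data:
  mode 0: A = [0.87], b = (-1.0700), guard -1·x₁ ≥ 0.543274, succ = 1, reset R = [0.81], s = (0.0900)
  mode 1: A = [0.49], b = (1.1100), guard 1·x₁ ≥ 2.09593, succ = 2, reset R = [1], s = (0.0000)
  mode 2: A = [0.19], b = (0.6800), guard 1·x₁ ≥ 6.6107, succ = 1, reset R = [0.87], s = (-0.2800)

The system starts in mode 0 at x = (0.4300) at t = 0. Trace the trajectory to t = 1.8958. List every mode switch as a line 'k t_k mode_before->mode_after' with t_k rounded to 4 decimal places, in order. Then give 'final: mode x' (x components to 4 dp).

1 0.9150 0->1
final: 1 0.8317

Mode 0: guard c·x = 0.5433 hit at Δt = 0.9150 (t = 0.9150), x⁻ = (-0.5433) → reset → x⁺ = (-0.3501), jump to mode 1
Mode 1: flow for 0.9808 to horizon, guard not reached → x = (0.8317)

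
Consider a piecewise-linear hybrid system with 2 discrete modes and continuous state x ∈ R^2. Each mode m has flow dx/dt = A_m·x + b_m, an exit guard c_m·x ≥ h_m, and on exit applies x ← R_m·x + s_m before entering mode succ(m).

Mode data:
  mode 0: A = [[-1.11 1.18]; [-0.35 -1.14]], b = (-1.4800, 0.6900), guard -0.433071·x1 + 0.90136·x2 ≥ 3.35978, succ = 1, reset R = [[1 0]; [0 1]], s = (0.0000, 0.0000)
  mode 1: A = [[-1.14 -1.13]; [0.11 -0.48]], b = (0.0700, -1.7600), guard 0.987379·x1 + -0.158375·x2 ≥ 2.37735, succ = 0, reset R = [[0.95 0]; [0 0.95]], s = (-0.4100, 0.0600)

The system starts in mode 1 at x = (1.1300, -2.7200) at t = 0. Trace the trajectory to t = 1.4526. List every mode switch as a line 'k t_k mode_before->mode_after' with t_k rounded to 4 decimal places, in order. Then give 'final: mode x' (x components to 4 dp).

Mode 1: guard c·x = 2.3773 hit at Δt = 0.5713 (t = 0.5713), x⁻ = (1.9491, -2.8594) → reset → x⁺ = (1.4416, -2.6564), jump to mode 0
Mode 0: flow for 0.8813 to horizon, guard not reached → x = (-1.1474, -0.5032)

1 0.5713 1->0
final: 0 -1.1474 -0.5032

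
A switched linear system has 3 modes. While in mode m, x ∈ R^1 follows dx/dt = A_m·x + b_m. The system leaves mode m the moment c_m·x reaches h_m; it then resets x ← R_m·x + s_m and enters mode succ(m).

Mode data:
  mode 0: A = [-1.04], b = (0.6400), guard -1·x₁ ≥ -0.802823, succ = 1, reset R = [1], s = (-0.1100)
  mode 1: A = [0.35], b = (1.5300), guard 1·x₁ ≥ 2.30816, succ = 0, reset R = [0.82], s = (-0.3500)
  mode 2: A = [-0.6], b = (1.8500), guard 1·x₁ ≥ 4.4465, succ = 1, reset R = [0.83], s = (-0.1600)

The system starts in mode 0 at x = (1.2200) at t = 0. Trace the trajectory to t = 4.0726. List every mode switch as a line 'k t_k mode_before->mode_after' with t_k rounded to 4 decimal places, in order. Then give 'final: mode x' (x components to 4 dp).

Mode 0: guard c·x = -0.8028 hit at Δt = 1.1261 (t = 1.1261), x⁻ = (0.8028) → reset → x⁺ = (0.6928), jump to mode 1
Mode 1: guard c·x = 2.3082 hit at Δt = 0.7910 (t = 1.9171), x⁻ = (2.3082) → reset → x⁺ = (1.5427), jump to mode 0
Mode 0: guard c·x = -0.8028 hit at Δt = 1.5373 (t = 3.4544), x⁻ = (0.8028) → reset → x⁺ = (0.6928), jump to mode 1
Mode 1: flow for 0.6182 to horizon, guard not reached → x = (1.9161)

1 1.1261 0->1
2 1.9171 1->0
3 3.4544 0->1
final: 1 1.9161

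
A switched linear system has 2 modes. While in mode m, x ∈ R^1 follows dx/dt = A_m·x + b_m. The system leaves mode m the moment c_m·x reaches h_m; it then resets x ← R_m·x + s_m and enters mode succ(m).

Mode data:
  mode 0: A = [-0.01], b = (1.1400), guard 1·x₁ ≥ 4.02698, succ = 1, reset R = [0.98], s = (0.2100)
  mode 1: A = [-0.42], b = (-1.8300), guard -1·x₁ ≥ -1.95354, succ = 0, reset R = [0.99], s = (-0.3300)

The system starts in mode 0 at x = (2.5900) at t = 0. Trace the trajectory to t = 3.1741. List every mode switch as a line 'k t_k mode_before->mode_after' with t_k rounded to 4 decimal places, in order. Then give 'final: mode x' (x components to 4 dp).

Mode 0: guard c·x = 4.0270 hit at Δt = 1.2982 (t = 1.2982), x⁻ = (4.0270) → reset → x⁺ = (4.1564), jump to mode 1
Mode 1: guard c·x = -1.9535 hit at Δt = 0.7129 (t = 2.0111), x⁻ = (1.9535) → reset → x⁺ = (1.6040), jump to mode 0
Mode 0: flow for 1.1630 to horizon, guard not reached → x = (2.9036)

1 1.2982 0->1
2 2.0111 1->0
final: 0 2.9036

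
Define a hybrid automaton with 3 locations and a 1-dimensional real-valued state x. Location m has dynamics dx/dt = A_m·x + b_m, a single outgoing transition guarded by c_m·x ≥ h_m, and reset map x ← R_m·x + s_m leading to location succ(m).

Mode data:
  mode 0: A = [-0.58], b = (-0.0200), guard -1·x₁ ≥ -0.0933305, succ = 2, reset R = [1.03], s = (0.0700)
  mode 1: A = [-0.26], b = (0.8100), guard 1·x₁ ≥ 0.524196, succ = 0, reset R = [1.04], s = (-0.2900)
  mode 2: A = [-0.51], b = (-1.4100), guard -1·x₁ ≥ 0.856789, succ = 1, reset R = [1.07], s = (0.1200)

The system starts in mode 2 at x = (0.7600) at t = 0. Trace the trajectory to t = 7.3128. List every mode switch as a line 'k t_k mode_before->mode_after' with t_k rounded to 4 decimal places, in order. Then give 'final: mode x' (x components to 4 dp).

Mode 2: guard c·x = 0.8568 hit at Δt = 1.2035 (t = 1.2035), x⁻ = (-0.8568) → reset → x⁺ = (-0.7968), jump to mode 1
Mode 1: guard c·x = 0.5242 hit at Δt = 1.5845 (t = 2.7880), x⁻ = (0.5242) → reset → x⁺ = (0.2552), jump to mode 0
Mode 0: guard c·x = -0.0933 hit at Δt = 1.4105 (t = 4.1985), x⁻ = (0.0933) → reset → x⁺ = (0.1661), jump to mode 2
Mode 2: guard c·x = 0.8568 hit at Δt = 0.8417 (t = 5.0402), x⁻ = (-0.8568) → reset → x⁺ = (-0.7968), jump to mode 1
Mode 1: guard c·x = 0.5242 hit at Δt = 1.5845 (t = 6.6247), x⁻ = (0.5242) → reset → x⁺ = (0.2552), jump to mode 0
Mode 0: flow for 0.6881 to horizon, guard not reached → x = (0.1599)

1 1.2035 2->1
2 2.7880 1->0
3 4.1985 0->2
4 5.0402 2->1
5 6.6247 1->0
final: 0 0.1599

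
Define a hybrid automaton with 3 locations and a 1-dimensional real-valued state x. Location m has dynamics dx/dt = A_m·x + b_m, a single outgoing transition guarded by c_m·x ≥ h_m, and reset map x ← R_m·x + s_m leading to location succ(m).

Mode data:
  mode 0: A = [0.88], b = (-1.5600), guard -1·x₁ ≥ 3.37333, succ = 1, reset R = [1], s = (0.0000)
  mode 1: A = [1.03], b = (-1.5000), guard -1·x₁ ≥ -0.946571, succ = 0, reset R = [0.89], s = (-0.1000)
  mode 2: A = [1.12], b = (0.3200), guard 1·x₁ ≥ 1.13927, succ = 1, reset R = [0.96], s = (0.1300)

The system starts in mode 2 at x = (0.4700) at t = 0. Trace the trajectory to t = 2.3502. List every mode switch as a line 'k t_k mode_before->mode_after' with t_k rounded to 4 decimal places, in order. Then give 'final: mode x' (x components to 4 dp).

Mode 2: guard c·x = 1.1393 hit at Δt = 0.5663 (t = 0.5663), x⁻ = (1.1393) → reset → x⁺ = (1.2237), jump to mode 1
Mode 1: guard c·x = -0.9466 hit at Δt = 0.7617 (t = 1.3280), x⁻ = (0.9466) → reset → x⁺ = (0.7424), jump to mode 0
Mode 0: flow for 1.0222 to horizon, guard not reached → x = (-0.7602)

1 0.5663 2->1
2 1.3280 1->0
final: 0 -0.7602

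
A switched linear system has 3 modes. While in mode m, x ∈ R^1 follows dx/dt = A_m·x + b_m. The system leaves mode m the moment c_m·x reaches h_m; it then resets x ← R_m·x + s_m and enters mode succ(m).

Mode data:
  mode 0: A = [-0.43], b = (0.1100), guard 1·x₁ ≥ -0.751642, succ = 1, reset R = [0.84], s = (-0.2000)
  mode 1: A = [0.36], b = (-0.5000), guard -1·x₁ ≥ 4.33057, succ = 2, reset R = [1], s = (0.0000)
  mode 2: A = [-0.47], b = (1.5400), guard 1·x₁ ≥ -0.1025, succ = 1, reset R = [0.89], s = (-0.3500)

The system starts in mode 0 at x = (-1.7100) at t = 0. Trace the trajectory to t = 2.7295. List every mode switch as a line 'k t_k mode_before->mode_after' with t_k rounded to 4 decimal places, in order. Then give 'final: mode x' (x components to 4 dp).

1 1.5546 0->1
final: 1 -2.0003

Mode 0: guard c·x = -0.7516 hit at Δt = 1.5546 (t = 1.5546), x⁻ = (-0.7516) → reset → x⁺ = (-0.8314), jump to mode 1
Mode 1: flow for 1.1749 to horizon, guard not reached → x = (-2.0003)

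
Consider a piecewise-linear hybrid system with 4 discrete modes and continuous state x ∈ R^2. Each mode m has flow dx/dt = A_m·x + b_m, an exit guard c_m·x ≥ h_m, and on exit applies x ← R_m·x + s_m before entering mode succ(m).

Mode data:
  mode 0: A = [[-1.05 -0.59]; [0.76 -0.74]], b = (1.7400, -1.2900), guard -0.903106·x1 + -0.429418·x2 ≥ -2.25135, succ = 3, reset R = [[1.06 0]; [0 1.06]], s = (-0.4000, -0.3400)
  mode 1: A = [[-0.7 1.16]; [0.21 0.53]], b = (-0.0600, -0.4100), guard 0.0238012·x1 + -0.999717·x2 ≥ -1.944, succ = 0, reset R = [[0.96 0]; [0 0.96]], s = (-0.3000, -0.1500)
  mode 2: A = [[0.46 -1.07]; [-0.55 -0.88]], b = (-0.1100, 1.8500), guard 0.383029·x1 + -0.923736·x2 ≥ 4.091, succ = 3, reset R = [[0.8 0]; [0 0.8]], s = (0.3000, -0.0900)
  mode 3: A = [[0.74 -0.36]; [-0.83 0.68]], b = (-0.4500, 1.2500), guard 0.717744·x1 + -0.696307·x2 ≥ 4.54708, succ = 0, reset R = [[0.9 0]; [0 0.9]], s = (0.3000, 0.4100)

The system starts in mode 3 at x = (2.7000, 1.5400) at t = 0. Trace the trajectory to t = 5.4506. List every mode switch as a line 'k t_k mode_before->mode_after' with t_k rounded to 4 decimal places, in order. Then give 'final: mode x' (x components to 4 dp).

1 1.5264 3->0
2 3.0324 0->3
3 5.1282 3->0
final: 0 4.0029 -0.0012

Mode 3: guard c·x = 4.5471 hit at Δt = 1.5264 (t = 1.5264), x⁻ = (5.8841, -0.4651) → reset → x⁺ = (5.5957, -0.0086), jump to mode 0
Mode 0: guard c·x = -2.2513 hit at Δt = 1.5060 (t = 3.0324), x⁻ = (2.0337, 0.9656) → reset → x⁺ = (1.7558, 0.6836), jump to mode 3
Mode 3: guard c·x = 4.5471 hit at Δt = 2.0958 (t = 5.1282), x⁻ = (5.0830, -1.2908) → reset → x⁺ = (4.8747, -0.7517), jump to mode 0
Mode 0: flow for 0.3224 to horizon, guard not reached → x = (4.0029, -0.0012)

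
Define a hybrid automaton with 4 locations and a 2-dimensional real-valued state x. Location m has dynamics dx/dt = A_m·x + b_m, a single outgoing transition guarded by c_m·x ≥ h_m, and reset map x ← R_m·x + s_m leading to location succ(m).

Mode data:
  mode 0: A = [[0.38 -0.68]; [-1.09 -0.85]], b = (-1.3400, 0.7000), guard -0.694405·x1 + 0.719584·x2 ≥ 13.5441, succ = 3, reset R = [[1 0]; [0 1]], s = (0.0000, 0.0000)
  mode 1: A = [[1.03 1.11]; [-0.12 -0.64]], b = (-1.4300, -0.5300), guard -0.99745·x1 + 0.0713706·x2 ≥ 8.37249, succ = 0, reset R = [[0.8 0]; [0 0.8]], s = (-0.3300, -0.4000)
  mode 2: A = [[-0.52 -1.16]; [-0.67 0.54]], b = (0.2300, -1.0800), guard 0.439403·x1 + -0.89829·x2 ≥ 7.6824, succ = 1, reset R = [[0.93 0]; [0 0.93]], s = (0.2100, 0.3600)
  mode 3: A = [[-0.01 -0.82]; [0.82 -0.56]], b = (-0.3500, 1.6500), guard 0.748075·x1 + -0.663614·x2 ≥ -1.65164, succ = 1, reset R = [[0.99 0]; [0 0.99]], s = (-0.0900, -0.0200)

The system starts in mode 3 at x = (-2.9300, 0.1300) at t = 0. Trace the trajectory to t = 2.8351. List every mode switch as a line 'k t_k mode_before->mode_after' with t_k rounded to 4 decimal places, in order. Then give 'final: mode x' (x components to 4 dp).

1 1.5401 3->1
2 2.2479 1->0
final: 0 -10.4719 4.2466

Mode 3: guard c·x = -1.6516 hit at Δt = 1.5401 (t = 1.5401), x⁻ = (-2.9129, -0.7948) → reset → x⁺ = (-2.9738, -0.8069), jump to mode 1
Mode 1: guard c·x = 8.3725 hit at Δt = 0.7078 (t = 2.2479), x⁻ = (-8.4248, -0.4321) → reset → x⁺ = (-7.0699, -0.7457), jump to mode 0
Mode 0: flow for 0.5872 to horizon, guard not reached → x = (-10.4719, 4.2466)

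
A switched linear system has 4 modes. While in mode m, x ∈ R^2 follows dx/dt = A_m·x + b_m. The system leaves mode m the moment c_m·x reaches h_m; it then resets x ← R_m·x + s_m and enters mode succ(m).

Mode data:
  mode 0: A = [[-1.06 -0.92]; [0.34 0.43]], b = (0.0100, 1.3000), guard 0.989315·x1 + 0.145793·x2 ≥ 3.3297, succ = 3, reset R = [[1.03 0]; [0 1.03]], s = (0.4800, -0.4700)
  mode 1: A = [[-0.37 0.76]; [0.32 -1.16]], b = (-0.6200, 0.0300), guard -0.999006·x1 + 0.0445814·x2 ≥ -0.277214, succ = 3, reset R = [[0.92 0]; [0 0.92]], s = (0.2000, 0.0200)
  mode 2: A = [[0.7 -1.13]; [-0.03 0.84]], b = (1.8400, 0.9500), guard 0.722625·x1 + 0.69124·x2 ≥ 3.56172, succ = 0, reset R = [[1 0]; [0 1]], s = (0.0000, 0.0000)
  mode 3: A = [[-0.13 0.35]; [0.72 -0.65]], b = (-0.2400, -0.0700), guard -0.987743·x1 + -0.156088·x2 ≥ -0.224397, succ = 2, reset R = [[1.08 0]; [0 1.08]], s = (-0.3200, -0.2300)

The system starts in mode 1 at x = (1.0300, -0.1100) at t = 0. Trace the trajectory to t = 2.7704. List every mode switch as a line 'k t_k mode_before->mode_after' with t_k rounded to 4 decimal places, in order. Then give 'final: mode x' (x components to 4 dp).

Mode 1: guard c·x = -0.2772 hit at Δt = 0.8936 (t = 0.8936), x⁻ = (0.2810, 0.0778) → reset → x⁺ = (0.4585, 0.0916), jump to mode 3
Mode 3: guard c·x = -0.2244 hit at Δt = 1.1211 (t = 2.0147), x⁻ = (0.2010, 0.1656) → reset → x⁺ = (-0.1029, -0.0512), jump to mode 2
Mode 2: flow for 0.7557 to horizon, guard not reached → x = (1.2848, 0.8896)

1 0.8936 1->3
2 2.0147 3->2
final: 2 1.2848 0.8896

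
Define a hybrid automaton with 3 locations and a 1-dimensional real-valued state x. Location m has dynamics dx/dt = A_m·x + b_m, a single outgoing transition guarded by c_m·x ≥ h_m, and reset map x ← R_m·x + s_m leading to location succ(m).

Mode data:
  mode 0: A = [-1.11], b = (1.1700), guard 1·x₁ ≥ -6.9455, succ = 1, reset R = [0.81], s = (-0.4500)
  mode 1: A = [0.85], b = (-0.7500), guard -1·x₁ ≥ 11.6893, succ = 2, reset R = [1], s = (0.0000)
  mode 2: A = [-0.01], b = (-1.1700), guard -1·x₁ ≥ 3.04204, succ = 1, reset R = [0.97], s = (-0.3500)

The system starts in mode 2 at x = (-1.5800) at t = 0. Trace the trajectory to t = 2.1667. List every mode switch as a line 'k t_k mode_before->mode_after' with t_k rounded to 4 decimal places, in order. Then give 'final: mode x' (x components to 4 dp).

Mode 2: guard c·x = 3.0420 hit at Δt = 1.2748 (t = 1.2748), x⁻ = (-3.0420) → reset → x⁺ = (-3.3008), jump to mode 1
Mode 1: flow for 0.8919 to horizon, guard not reached → x = (-8.0455)

1 1.2748 2->1
final: 1 -8.0455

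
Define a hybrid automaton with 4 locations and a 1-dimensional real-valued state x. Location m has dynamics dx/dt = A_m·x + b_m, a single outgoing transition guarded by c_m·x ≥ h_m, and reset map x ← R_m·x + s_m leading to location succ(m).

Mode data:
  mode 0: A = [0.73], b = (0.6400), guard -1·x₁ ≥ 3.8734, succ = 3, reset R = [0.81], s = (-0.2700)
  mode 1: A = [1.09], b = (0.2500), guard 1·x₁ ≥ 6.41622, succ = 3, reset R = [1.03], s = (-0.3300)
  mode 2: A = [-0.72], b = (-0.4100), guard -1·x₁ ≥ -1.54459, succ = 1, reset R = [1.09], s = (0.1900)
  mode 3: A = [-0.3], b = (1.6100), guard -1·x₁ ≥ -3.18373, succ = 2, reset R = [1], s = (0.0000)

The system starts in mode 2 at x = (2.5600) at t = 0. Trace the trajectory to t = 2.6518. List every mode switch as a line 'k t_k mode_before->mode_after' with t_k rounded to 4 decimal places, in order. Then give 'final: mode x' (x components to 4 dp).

Mode 2: guard c·x = -1.5446 hit at Δt = 0.5448 (t = 0.5448), x⁻ = (1.5446) → reset → x⁺ = (1.8736), jump to mode 1
Mode 1: guard c·x = 6.4162 hit at Δt = 1.0556 (t = 1.6004), x⁻ = (6.4162) → reset → x⁺ = (6.2787), jump to mode 3
Mode 3: flow for 1.0514 to horizon, guard not reached → x = (6.0320)

1 0.5448 2->1
2 1.6004 1->3
final: 3 6.0320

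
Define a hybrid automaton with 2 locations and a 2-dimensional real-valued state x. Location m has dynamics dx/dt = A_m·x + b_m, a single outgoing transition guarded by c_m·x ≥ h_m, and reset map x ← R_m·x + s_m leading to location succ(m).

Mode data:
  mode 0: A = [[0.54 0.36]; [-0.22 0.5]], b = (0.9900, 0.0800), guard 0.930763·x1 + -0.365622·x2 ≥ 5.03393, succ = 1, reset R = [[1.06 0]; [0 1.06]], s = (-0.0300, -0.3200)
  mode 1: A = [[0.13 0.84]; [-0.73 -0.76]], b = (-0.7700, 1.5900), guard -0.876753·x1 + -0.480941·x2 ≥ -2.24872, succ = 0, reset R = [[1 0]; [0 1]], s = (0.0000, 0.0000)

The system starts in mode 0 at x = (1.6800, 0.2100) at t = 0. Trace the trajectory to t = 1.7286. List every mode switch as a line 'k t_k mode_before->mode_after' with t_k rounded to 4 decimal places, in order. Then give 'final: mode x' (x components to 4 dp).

1 1.2807 0->1
final: 1 4.8837 -1.5572

Mode 0: guard c·x = 5.0339 hit at Δt = 1.2807 (t = 1.2807), x⁻ = (5.1461, -0.6678) → reset → x⁺ = (5.4248, -1.0279), jump to mode 1
Mode 1: flow for 0.4479 to horizon, guard not reached → x = (4.8837, -1.5572)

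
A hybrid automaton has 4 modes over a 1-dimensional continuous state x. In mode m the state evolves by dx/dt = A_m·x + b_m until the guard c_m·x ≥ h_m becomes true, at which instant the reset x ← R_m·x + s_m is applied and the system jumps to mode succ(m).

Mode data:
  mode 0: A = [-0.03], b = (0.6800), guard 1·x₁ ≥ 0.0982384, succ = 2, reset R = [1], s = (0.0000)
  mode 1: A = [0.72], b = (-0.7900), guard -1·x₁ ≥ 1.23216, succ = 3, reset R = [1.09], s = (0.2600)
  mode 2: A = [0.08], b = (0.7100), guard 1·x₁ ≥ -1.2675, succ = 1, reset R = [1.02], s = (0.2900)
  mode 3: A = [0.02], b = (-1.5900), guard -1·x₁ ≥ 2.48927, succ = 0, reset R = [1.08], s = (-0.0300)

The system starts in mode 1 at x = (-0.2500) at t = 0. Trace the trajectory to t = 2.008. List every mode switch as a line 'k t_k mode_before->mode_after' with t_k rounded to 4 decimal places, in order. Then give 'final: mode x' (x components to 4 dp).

1 0.7605 1->3
2 1.6255 3->0
final: 0 -2.4288

Mode 1: guard c·x = 1.2322 hit at Δt = 0.7605 (t = 0.7605), x⁻ = (-1.2322) → reset → x⁺ = (-1.0831), jump to mode 3
Mode 3: guard c·x = 2.4893 hit at Δt = 0.8650 (t = 1.6255), x⁻ = (-2.4893) → reset → x⁺ = (-2.7184), jump to mode 0
Mode 0: flow for 0.3825 to horizon, guard not reached → x = (-2.4288)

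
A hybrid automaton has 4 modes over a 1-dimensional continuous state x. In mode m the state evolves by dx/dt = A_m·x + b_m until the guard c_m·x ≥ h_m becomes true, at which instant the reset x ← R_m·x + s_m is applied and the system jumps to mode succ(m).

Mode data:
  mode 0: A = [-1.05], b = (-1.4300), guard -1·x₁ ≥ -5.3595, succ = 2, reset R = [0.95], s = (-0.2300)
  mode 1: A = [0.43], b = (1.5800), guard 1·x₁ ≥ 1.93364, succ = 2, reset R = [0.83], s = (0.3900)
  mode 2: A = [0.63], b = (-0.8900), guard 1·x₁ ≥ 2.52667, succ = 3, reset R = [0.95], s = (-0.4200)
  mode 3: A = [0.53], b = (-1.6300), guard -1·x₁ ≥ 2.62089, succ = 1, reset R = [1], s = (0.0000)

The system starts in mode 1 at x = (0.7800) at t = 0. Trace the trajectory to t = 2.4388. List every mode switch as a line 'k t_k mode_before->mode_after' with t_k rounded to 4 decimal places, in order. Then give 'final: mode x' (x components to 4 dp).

1 0.5356 1->2
2 1.5655 2->3
final: 3 1.3357

Mode 1: guard c·x = 1.9336 hit at Δt = 0.5356 (t = 0.5356), x⁻ = (1.9336) → reset → x⁺ = (1.9949), jump to mode 2
Mode 2: guard c·x = 2.5267 hit at Δt = 1.0299 (t = 1.5655), x⁻ = (2.5267) → reset → x⁺ = (1.9803), jump to mode 3
Mode 3: flow for 0.8733 to horizon, guard not reached → x = (1.3357)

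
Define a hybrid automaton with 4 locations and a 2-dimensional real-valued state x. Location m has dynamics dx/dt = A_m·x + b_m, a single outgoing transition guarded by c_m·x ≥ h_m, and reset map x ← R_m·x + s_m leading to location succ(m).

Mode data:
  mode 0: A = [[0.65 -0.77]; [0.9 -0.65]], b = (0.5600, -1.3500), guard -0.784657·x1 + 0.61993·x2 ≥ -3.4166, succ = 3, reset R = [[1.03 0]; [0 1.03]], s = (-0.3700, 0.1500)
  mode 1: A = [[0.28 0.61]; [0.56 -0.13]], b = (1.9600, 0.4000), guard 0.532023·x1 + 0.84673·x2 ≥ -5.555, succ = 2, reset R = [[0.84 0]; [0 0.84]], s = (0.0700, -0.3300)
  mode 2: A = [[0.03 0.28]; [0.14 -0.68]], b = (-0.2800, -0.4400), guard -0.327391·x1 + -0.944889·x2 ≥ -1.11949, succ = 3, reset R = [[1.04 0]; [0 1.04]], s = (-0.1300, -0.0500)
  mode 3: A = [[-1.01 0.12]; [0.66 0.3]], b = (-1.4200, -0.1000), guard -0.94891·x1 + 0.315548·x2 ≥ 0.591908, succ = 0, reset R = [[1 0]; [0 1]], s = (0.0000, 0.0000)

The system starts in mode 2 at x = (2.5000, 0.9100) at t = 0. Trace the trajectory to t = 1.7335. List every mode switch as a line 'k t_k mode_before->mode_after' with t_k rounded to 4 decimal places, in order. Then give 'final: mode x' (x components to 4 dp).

1 1.1742 2->3
final: 3 0.8033 0.9174

Mode 2: guard c·x = -1.1195 hit at Δt = 1.1742 (t = 1.1742), x⁻ = (2.4515, 0.3354) → reset → x⁺ = (2.4196, 0.2988), jump to mode 3
Mode 3: flow for 0.5593 to horizon, guard not reached → x = (0.8033, 0.9174)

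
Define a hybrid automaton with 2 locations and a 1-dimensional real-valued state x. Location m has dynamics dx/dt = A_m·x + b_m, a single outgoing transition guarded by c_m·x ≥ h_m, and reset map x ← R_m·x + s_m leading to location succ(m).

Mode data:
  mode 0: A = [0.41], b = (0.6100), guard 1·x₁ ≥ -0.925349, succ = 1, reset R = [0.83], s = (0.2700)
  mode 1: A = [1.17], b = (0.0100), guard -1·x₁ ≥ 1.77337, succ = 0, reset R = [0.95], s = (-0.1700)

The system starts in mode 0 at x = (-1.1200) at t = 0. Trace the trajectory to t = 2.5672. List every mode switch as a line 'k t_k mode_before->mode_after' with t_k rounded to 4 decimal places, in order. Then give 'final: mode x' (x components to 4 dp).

Mode 0: guard c·x = -0.9253 hit at Δt = 1.0360 (t = 1.0360), x⁻ = (-0.9253) → reset → x⁺ = (-0.4980), jump to mode 1
Mode 1: guard c·x = 1.7734 hit at Δt = 1.0961 (t = 2.1321), x⁻ = (-1.7734) → reset → x⁺ = (-1.8547), jump to mode 0
Mode 0: flow for 0.4351 to horizon, guard not reached → x = (-1.9264)

1 1.0360 0->1
2 2.1321 1->0
final: 0 -1.9264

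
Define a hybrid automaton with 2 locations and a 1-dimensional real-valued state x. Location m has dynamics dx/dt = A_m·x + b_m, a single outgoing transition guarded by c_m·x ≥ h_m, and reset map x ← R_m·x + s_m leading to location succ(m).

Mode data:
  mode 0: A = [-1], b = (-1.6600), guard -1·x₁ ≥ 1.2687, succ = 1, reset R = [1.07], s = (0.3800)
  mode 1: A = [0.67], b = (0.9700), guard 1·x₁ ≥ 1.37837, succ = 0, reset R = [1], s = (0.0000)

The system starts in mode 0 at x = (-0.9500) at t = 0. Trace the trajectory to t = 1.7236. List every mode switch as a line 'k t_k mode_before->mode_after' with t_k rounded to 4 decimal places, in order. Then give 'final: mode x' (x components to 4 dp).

Mode 0: guard c·x = 1.2687 hit at Δt = 0.5958 (t = 0.5958), x⁻ = (-1.2687) → reset → x⁺ = (-0.9775), jump to mode 1
Mode 1: flow for 1.1278 to horizon, guard not reached → x = (-0.4466)

1 0.5958 0->1
final: 1 -0.4466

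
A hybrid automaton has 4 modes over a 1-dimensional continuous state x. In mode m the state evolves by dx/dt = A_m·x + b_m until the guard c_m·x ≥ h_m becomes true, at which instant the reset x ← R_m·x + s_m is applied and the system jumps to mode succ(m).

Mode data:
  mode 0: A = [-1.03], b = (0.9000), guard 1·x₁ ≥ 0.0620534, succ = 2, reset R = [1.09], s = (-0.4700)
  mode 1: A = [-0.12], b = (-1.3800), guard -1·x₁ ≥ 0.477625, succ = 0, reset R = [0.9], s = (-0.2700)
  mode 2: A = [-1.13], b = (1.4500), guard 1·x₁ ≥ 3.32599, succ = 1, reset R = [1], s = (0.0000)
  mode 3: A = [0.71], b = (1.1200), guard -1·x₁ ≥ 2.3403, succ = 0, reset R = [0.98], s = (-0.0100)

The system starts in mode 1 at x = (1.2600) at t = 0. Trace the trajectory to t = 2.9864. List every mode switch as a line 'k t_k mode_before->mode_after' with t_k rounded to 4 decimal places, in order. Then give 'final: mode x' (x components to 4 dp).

1 1.2199 1->0
2 1.8626 0->2
final: 2 0.8098

Mode 1: guard c·x = 0.4776 hit at Δt = 1.2199 (t = 1.2199), x⁻ = (-0.4776) → reset → x⁺ = (-0.6999), jump to mode 0
Mode 0: guard c·x = 0.0621 hit at Δt = 0.6427 (t = 1.8626), x⁻ = (0.0621) → reset → x⁺ = (-0.4024), jump to mode 2
Mode 2: flow for 1.1238 to horizon, guard not reached → x = (0.8098)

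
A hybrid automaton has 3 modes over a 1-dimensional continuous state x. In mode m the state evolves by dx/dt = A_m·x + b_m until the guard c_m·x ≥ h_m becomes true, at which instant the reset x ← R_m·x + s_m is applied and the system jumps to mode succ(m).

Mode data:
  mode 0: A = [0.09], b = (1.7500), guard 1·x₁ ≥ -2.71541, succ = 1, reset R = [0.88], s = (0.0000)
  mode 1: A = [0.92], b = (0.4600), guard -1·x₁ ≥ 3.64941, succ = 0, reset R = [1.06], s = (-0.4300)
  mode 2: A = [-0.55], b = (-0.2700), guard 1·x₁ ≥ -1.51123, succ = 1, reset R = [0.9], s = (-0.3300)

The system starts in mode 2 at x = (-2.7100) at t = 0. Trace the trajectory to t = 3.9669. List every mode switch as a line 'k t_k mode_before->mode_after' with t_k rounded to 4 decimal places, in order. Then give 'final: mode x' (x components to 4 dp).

Mode 2: guard c·x = -1.5112 hit at Δt = 1.4127 (t = 1.4127), x⁻ = (-1.5112) → reset → x⁺ = (-1.6901), jump to mode 1
Mode 1: guard c·x = 3.6494 hit at Δt = 1.0578 (t = 2.4705), x⁻ = (-3.6494) → reset → x⁺ = (-4.2984), jump to mode 0
Mode 0: guard c·x = -2.7154 hit at Δt = 1.1045 (t = 3.5750), x⁻ = (-2.7154) → reset → x⁺ = (-2.3896), jump to mode 1
Mode 1: flow for 0.3919 to horizon, guard not reached → x = (-3.2099)

1 1.4127 2->1
2 2.4705 1->0
3 3.5750 0->1
final: 1 -3.2099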